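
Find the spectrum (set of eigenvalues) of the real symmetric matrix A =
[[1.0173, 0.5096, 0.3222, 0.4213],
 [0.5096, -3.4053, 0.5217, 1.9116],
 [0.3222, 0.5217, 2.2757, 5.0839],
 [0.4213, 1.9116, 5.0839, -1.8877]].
sigma(A) ≈ {-6, -3, 1, 6}

A is real symmetric, so its spectrum consists of real eigenvalues. Expanding the characteristic polynomial of the displayed matrix gives
  det(λ I - A) = p(λ) = λ^4 + (2)λ^3 + (-39)λ^2 + (-72)λ + (108.0033).
Solving p(λ) = 0 yields eigenvalues ≈ -6, -3, 1, 6. (A is shown rounded to 4 decimals, so these recover the underlying integer eigenvalues to within that precision.)
Verification: the trace of A = -2 equals the sum of eigenvalues -2, and det(A) ≈ 108.0033 matches the eigenvalue product 108.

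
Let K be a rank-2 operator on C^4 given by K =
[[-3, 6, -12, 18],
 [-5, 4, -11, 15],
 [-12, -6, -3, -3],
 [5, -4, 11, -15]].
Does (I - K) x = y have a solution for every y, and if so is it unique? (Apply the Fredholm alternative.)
(I - K) is invertible (det(I - K) = -144 ≠ 0), so for every y in C^4 the equation (I - K) x = y has a unique solution.

K has rank 2 and factors as K = U V^T = u1 v1^T + u2 v2^T with u1 = (3, 3, 2, -3), v1 = (-3, 0, -3, 3), u2 = (-3, -2, 3, 2), v2 = (-2, -2, 1, -3) (multiplying out reproduces the displayed K). The nonzero eigenvalues of U V^T coincide with those of the 2 x 2 matrix G = V^T U = [[v1·u1, v1·u2], [v2·u1, v2·u2]] = [[-24, 6], [-1, 7]], and by the Sylvester determinant identity det(I_4 - U V^T) = det(I_2 - V^T U) = det([[25, -6], [1, -6]]) = (25)(-6) - (-6)(1) = -144. (Direct check: I - K =
[[4, -6, 12, -18],
 [5, -3, 11, -15],
 [12, 6, 4, 3],
 [-5, 4, -11, 16]]
has determinant -144.) The finite-dimensional Fredholm alternative says: either (I - K) is invertible, or ker(I - K) ≠ {0} and then range(I - K) = ker((I - K)^*)^⊥, with dim ker(I - K) = dim ker((I - K)^*). Since det(I - K) ≠ 0, 1 is not an eigenvalue of K and ker(I - K) = {0}, so we are in the first case: for every y there is a unique x = (I - K)^(-1) y. (Explicitly, by the Woodbury identity, (I - U V^T)^(-1) = I + U (I_2 - G)^(-1) V^T.)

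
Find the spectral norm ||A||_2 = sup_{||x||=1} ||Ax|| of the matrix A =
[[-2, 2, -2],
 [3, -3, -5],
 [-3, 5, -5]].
||A||_2 ≈ 8.3992 (= sqrt(largest eigenvalue of A^T A))

||A||_2 = sigma_max(A) = sqrt(lambda_max(A^T A)). Form the symmetric matrix M = A^T A =
[[22, -28, 4],
 [-28, 38, -14],
 [4, -14, 54]].
Its characteristic polynomial (trace, sum of principal 2x2 minors, determinant of M give the coefficients) is
  p(λ) = det(λ I - M) = λ^3 - 114λ^2 + 3080λ - 1024.
No integer candidate from the rational root theorem (±divisors of 1024) is a root, so the roots are irrational. The cubic discriminant is Δ = 6787934464 > 0, so there are three distinct real roots. p(0) = -1024 and p(1) = 1943 have opposite signs, so a root lies in (0, 1); Newton's method refines it to λ ≈ 0.3366. p(43) = 137 and p(44) = -1024 have opposite signs, so a root lies in (43, 44); Newton's method refines it to λ ≈ 43.1166. p(70) = -1024 and p(71) = 893 have opposite signs, so a root lies in (70, 71); Newton's method refines it to λ ≈ 70.5468. Check (Vieta): the three roots sum to 114, matching tr M = 114.
So the eigenvalues of A^T A are ≈ 0.3366, 43.1166, 70.5468 (all ≥ 0, as they must be for A^T A). The largest is λ_max ≈ 70.5468, hence ||A||_2 = sqrt(λ_max) ≈ 8.3992.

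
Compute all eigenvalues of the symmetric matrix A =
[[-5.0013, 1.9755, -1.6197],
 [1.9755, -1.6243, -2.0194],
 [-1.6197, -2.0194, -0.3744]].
sigma(A) ≈ {-6, -3, 2}

A is real symmetric, so its spectrum consists of real eigenvalues. Expanding the characteristic polynomial of the displayed matrix gives
  det(λ I - A) = p(λ) = λ^3 + (7)λ^2 + (0)λ + (-36).
Solving p(λ) = 0 yields eigenvalues ≈ -6, -3, 2. (A is shown rounded to 4 decimals, so these recover the underlying integer eigenvalues to within that precision.)
Verification: the trace of A = -7 equals the sum of eigenvalues -7, and det(A) ≈ 35.9991 matches the eigenvalue product 36.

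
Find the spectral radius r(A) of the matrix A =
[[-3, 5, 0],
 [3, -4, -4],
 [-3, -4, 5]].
r(A) ≈ 7.5307

The eigenvalues of A are the roots of its characteristic polynomial. With M = A (coefficients from the trace, the sum of principal 2x2 minors, and det A):
  p(λ) = det(λ I - M) = λ^3 + 2λ^2 - 54λ - 93.
No integer candidate from the rational root theorem (±divisors of 93) is a root, so the roots are irrational. The cubic discriminant is Δ = 591765 > 0, so there are three distinct real roots. p(-8) = -45 and p(-7) = 40 have opposite signs, so a root lies in (-8, -7); Newton's method refines it to λ ≈ -7.5307. p(-2) = 15 and p(-1) = -38 have opposite signs, so a root lies in (-2, -1); Newton's method refines it to λ ≈ -1.7064. p(7) = -30 and p(8) = 115 have opposite signs, so a root lies in (7, 8); Newton's method refines it to λ ≈ 7.2371. Check (Vieta): the three roots sum to -2, matching tr M = -2.
Thus the eigenvalues (to 4 decimals) are -7.5307 (modulus 7.5307); -1.7064 (modulus 1.7064); 7.2371 (modulus 7.2371). The spectral radius is the largest modulus: r(A) ≈ 7.5307. (Cross-check: r(A) ≤ ||A||_2 ≈ 8.1968; equality holds whenever A is normal, though it can also hold for some non-normal A.)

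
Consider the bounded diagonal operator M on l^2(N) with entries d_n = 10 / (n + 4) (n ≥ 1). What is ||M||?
||M|| = 2 (attained at n = 1)

For M diagonal, ||M|| = sup_n |d_n| = sup_n 10/(n + 4). This is positive and strictly decreasing in n, so the supremum is attained at n = 1: d_1 = 10/(1 + 4) = 2. Hence ||M|| = 2.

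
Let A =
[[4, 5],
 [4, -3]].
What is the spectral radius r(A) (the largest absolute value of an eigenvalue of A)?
r(A) = (1 + sqrt(129))/2 ≈ 6.1789

The eigenvalues of A are the roots of its characteristic polynomial. With M = A (coefficients from the trace and determinant):
  p(λ) = det(λ I - M) = λ^2 - λ - 32.
For λ^2 - λ - 32 the discriminant is 129. It is nonnegative but not a perfect square, so the roots are real and irrational: λ = (1 ± sqrt(129))/2 ≈ 6.1789, -5.1789.
Thus the eigenvalues (to 4 decimals) are 6.1789 (modulus 6.1789); -5.1789 (modulus 5.1789). The spectral radius is the largest modulus: r(A) = (1 + sqrt(129))/2 ≈ 6.1789. (Cross-check: r(A) ≤ ||A||_2 ≈ 6.408; equality holds whenever A is normal, though it can also hold for some non-normal A.)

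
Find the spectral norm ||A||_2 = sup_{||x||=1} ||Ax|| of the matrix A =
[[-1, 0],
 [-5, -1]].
||A||_2 = sqrt((27 + sqrt(725))/2) ≈ 5.1926 (= sqrt(largest eigenvalue of A^T A))

||A||_2 = sigma_max(A) = sqrt(lambda_max(A^T A)). Form the symmetric matrix M = A^T A =
[[26, 5],
 [5, 1]].
Its characteristic polynomial (trace, determinant of M give the coefficients) is
  p(λ) = det(λ I - M) = λ^2 - 27λ + 1.
For λ^2 - 27λ + 1 the discriminant is 725. It is nonnegative but not a perfect square, so the roots are real and irrational: λ = (27 ± sqrt(725))/2 ≈ 26.9629, 0.0371.
So the eigenvalues of A^T A are ≈ 0.0371, 26.9629 (all ≥ 0, as they must be for A^T A). The largest is λ_max = (27 + sqrt(725))/2 ≈ 26.9629, hence ||A||_2 = sqrt(λ_max) = sqrt((27 + sqrt(725))/2) ≈ 5.1926.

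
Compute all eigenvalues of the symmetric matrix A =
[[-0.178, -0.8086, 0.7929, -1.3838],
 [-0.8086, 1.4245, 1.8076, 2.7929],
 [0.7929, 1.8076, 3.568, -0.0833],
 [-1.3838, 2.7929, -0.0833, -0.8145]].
sigma(A) ≈ {-3, -1, 3, 5}

A is real symmetric, so its spectrum consists of real eigenvalues. Expanding the characteristic polynomial of the displayed matrix gives
  det(λ I - A) = p(λ) = λ^4 + (-4)λ^3 + (-14)λ^2 + (36)λ + (44.9968).
Solving p(λ) = 0 yields eigenvalues ≈ -3, -1, 3, 5. (A is shown rounded to 4 decimals, so these recover the underlying integer eigenvalues to within that precision.)
Verification: the trace of A = 4 equals the sum of eigenvalues 4, and det(A) ≈ 44.9968 matches the eigenvalue product 45.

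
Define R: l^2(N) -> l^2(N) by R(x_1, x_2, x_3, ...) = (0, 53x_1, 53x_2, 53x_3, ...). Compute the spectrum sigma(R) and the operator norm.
sigma(R) = closed disk {z in C : |z| ≤ 53}; ||R|| = 53

Note R = 53·U where U is the unit right shift (U x)_k = x_{k-1} (with x_0 := 0); so ||R|| = 53||U|| and sigma(R) = 53·sigma(U). ||R x||^2 = sum_{k≥1} |53x_k|^2 = 2809||x||^2, so ||R|| = 53 and sigma(R) ⊂ {|z| ≤ 53}. For any |lambda| < 53, the equation (R - lambda I) x = 0 forces x_1 = 0, then 53x_k = lambda x_{k+1} ⇒ x = 0, so R has no eigenvalues. But (R - lambda I) is not surjective for |lambda| < 53: solving (R - lambda I) x = e_1 would require x_n proportional to (lambda/53)^(-n), which is not in l^2. So every |lambda| < 53 lies in the residual spectrum. The boundary |lambda| = 53 is in the approximate point spectrum (the spectrum is closed). Hence sigma(R) is the closed disk of radius 53.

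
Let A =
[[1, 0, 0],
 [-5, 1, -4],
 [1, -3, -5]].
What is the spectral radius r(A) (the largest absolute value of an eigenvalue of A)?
r(A) = (4 + sqrt(84))/2 ≈ 6.5826

The eigenvalues of A are the roots of its characteristic polynomial. With M = A (coefficients from the trace, the sum of principal 2x2 minors, and det A):
  p(λ) = det(λ I - M) = λ^3 + 3λ^2 - 21λ + 17.
By the rational root theorem any rational root is an integer divisor of 17. Testing λ = 1: p(1) = 1 + 3 - 21 + 17 = 0, so λ = 1 is a root. Dividing out (λ - 1) leaves p(λ) = (λ - 1)(λ^2 + 4λ - 17). For λ^2 + 4λ - 17 the discriminant is 84. It is nonnegative but not a perfect square, so the roots are real and irrational: λ = (-4 ± sqrt(84))/2 ≈ 2.5826, -6.5826.
Thus the eigenvalues (to 4 decimals) are 2.5826 (modulus 2.5826); -6.5826 (modulus 6.5826); 1 (modulus 1). The spectral radius is the largest modulus: r(A) = (4 + sqrt(84))/2 ≈ 6.5826. (Cross-check: r(A) ≤ ||A||_2 ≈ 7.1577; equality holds whenever A is normal, though it can also hold for some non-normal A.)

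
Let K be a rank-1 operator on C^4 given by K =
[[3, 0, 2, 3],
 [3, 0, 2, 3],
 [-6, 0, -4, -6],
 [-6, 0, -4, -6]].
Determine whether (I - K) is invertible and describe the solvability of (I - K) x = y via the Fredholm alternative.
(I - K) is invertible (det(I - K) = 8 ≠ 0), so for every y in C^4 the equation (I - K) x = y has a unique solution.

K has rank 1, so it is an outer product K = u v^T: every row of K is a multiple of one row vector. Reading off the entries, u = (1, 1, -2, -2) and v = (3, 0, 2, 3) (row i of K equals u_i·v^T). A rank-one matrix u v^T satisfies K u = u (v·u) and kills the (3)-dimensional subspace v^⊥, so its characteristic polynomial is lambda^3 (lambda - v·u) with v·u = tr K = -7. Hence the eigenvalues of I - K are 1 (multiplicity 3) and 1 - (-7) = 8, so det(I - K) = 8. (Direct check: I - K =
[[-2, 0, -2, -3],
 [-3, 1, -2, -3],
 [6, 0, 5, 6],
 [6, 0, 4, 7]]
has determinant 8.) The finite-dimensional Fredholm alternative says: either (I - K) is invertible, or ker(I - K) ≠ {0} and then range(I - K) = ker((I - K)^*)^⊥, with dim ker(I - K) = dim ker((I - K)^*). Since det(I - K) ≠ 0, 1 is not an eigenvalue of K and ker(I - K) = {0}, so we are in the first case: for every y there is a unique x = (I - K)^(-1) y. Explicitly, by the Sherman–Morrison formula, (I - u v^T)^(-1) = I + u v^T/(1 - v·u), i.e. (I - K)^(-1) = I + K/(8).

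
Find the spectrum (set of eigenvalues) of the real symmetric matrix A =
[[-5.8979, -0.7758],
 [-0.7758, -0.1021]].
sigma(A) ≈ {-6, 0}

A is real symmetric, so its spectrum consists of real eigenvalues. Expanding the characteristic polynomial of the displayed matrix gives
  det(λ I - A) = p(λ) = λ^2 + (6)λ + (0).
Solving p(λ) = 0 yields eigenvalues ≈ -6, 0. (A is shown rounded to 4 decimals, so these recover the underlying integer eigenvalues to within that precision.)
Verification: the trace of A = -6 equals the sum of eigenvalues -6, and det(A) ≈ 0.0003 matches the eigenvalue product 0.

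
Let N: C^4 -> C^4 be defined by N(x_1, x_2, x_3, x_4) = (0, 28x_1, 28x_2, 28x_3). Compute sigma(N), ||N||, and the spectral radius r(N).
sigma(N) = {0}; ||N|| = 28; r(N) = 0. (N is nilpotent with N^4 = 0.)

On C^4, N is a strictly lower-triangular matrix with 28 on the subdiagonal and zeros elsewhere, so its characteristic polynomial is lambda^4 and every eigenvalue is 0: sigma(N) = {0}. For the operator norm, N e_i = 28e_{i+1} for i = 1, ..., 3 and N e_4 = 0, so the singular values of N are 28 (with multiplicity 3) and 0; hence ||N|| = 28. The spectral radius r(N) = max|lambda| = 0. Note ||N|| > r(N) — characteristic of non-normal nilpotent operators. Indeed N^4 = 0.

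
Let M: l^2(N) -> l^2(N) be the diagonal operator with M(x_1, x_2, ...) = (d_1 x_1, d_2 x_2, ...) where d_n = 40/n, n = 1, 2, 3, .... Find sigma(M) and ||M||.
sigma(M) = {40/n : n ≥ 1} ∪ {0}; ||M|| = 40

A bounded diagonal operator on l^2 with diagonal entries d_n has spectrum equal to the closure of {d_n : n ≥ 1}: every d_n is an eigenvalue (with eigenvector e_n), so {d_n} ⊂ sigma(M); the spectrum is closed, so its closure is too; and for lambda not in the closure, (M - lambda I) has bounded inverse (the diagonal entries 1/(d_n - lambda) are bounded). For our sequence d_n = 40/n, n = 1, 2, 3, ...:
  - {d_n} = {40/n : n ≥ 1}; the only limit point is 0
  - closure = {40/n : n ≥ 1} ∪ {0}
For the norm: a diagonal operator has ||M|| = sup_n |d_n|. Here d_n = 40/n is positive and decreasing, so sup_n |d_n| = d_1 = 40. So ||M|| = 40.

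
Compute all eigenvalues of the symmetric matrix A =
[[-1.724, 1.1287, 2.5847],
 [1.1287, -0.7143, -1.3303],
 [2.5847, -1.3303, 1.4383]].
sigma(A) ≈ {-4, 0, 3}

A is real symmetric, so its spectrum consists of real eigenvalues. Expanding the characteristic polynomial of the displayed matrix gives
  det(λ I - A) = p(λ) = λ^3 + (1)λ^2 + (-12)λ + (0).
Solving p(λ) = 0 yields eigenvalues ≈ -4, 0, 3. (A is shown rounded to 4 decimals, so these recover the underlying integer eigenvalues to within that precision.)
Verification: the trace of A = -1 equals the sum of eigenvalues -1, and det(A) ≈ -0.0001 matches the eigenvalue product 0.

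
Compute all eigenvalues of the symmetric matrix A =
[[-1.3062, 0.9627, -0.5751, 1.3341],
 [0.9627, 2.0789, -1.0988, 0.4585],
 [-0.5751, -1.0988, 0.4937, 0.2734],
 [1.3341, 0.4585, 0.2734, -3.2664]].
sigma(A) ≈ {-4, -1, 0, 3}

A is real symmetric, so its spectrum consists of real eigenvalues. Expanding the characteristic polynomial of the displayed matrix gives
  det(λ I - A) = p(λ) = λ^4 + (2)λ^3 + (-11)λ^2 + (-12)λ + (0).
Solving p(λ) = 0 yields eigenvalues ≈ -4, -1, 0, 3. (A is shown rounded to 4 decimals, so these recover the underlying integer eigenvalues to within that precision.)
Verification: the trace of A = -2 equals the sum of eigenvalues -2, and det(A) ≈ -0.0000 matches the eigenvalue product 0.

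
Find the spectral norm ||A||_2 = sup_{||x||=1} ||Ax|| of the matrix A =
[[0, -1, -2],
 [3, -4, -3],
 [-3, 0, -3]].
||A||_2 ≈ 6.1063 (= sqrt(largest eigenvalue of A^T A))

||A||_2 = sigma_max(A) = sqrt(lambda_max(A^T A)). Form the symmetric matrix M = A^T A =
[[18, -12, 0],
 [-12, 17, 14],
 [0, 14, 22]].
Its characteristic polynomial (trace, sum of principal 2x2 minors, determinant of M give the coefficients) is
  p(λ) = det(λ I - M) = λ^3 - 57λ^2 + 736λ - 36.
No integer candidate from the rational root theorem (±divisors of 36) is a root, so the roots are irrational. The cubic discriminant is Δ = 165699392 > 0, so there are three distinct real roots. p(0) = -36 and p(1) = 644 have opposite signs, so a root lies in (0, 1); Newton's method refines it to λ ≈ 0.0491. p(19) = 230 and p(20) = -116 have opposite signs, so a root lies in (19, 20); Newton's method refines it to λ ≈ 19.6637. p(37) = -184 and p(38) = 496 have opposite signs, so a root lies in (37, 38); Newton's method refines it to λ ≈ 37.2872. Check (Vieta): the three roots sum to 57, matching tr M = 57.
So the eigenvalues of A^T A are ≈ 0.0491, 19.6637, 37.2872 (all ≥ 0, as they must be for A^T A). The largest is λ_max ≈ 37.2872, hence ||A||_2 = sqrt(λ_max) ≈ 6.1063.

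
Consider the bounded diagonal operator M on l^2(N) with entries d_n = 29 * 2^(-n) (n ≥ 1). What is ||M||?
||M|| = 29/2 (attained at n = 1)

For M diagonal, ||M|| = sup_n |d_n|. The sequence d_n = 29 * 2^(-n) is positive and strictly decreasing (ratio 2^(-1) < 1), so the supremum is d_1 = 29/2. Hence ||M|| = 29/2.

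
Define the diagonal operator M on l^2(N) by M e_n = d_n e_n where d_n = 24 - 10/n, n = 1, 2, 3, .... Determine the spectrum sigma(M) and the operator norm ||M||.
sigma(M) = {24 - 10/n : n ≥ 1} ∪ {24}; ||M|| = 24

A bounded diagonal operator on l^2 with diagonal entries d_n has spectrum equal to the closure of {d_n : n ≥ 1}: every d_n is an eigenvalue (with eigenvector e_n), so {d_n} ⊂ sigma(M); the spectrum is closed, so its closure is too; and for lambda not in the closure, (M - lambda I) has bounded inverse (the diagonal entries 1/(d_n - lambda) are bounded). For our sequence d_n = 24 - 10/n, n = 1, 2, 3, ...:
  - {d_n} = {24 - 10/n : n ≥ 1}; the only limit point is 24
  - closure = {24 - 10/n : n ≥ 1} ∪ {24}
For the norm: a diagonal operator has ||M|| = sup_n |d_n|. Here d_n = 24 - 10/n increases monotonically from d_1 = 14 toward 24, with all terms in [14, 24); so sup_n |d_n| = 24 (the supremum is the limit, not attained). So ||M|| = 24.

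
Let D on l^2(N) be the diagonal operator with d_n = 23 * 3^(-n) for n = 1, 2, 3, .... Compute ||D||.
||D|| = 23/3 (attained at n = 1)

For D diagonal, ||D|| = sup_n |d_n|. The sequence d_n = 23 * 3^(-n) is positive and strictly decreasing (ratio 3^(-1) < 1), so the supremum is d_1 = 23/3. Hence ||D|| = 23/3.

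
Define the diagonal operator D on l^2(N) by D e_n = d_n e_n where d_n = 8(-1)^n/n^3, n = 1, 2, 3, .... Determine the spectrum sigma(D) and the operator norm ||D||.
sigma(D) = {8(-1)^n/n^3 : n ≥ 1} ∪ {0}; ||D|| = 8

A bounded diagonal operator on l^2 with diagonal entries d_n has spectrum equal to the closure of {d_n : n ≥ 1}: every d_n is an eigenvalue (with eigenvector e_n), so {d_n} ⊂ sigma(D); the spectrum is closed, so its closure is too; and for lambda not in the closure, (D - lambda I) has bounded inverse (the diagonal entries 1/(d_n - lambda) are bounded). For our sequence d_n = 8(-1)^n/n^3, n = 1, 2, 3, ...:
  - {d_n} = {8(-1)^n/n^3 : n ≥ 1}; the only limit point is 0
  - closure = {8(-1)^n/n^3 : n ≥ 1} ∪ {0}
For the norm: a diagonal operator has ||D|| = sup_n |d_n|. Here |d_n| = 8/n^3 is decreasing, so sup_n |d_n| = |d_1| = 8. So ||D|| = 8.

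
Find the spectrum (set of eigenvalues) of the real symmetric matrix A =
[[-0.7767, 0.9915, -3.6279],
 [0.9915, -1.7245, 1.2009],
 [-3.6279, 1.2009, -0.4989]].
sigma(A) ≈ {-5, -1, 3}

A is real symmetric, so its spectrum consists of real eigenvalues. Expanding the characteristic polynomial of the displayed matrix gives
  det(λ I - A) = p(λ) = λ^3 + (3)λ^2 + (-13)λ + (-15).
Solving p(λ) = 0 yields eigenvalues ≈ -5, -1, 3. (A is shown rounded to 4 decimals, so these recover the underlying integer eigenvalues to within that precision.)
Verification: the trace of A = -3 equals the sum of eigenvalues -3, and det(A) ≈ 15.0002 matches the eigenvalue product 15.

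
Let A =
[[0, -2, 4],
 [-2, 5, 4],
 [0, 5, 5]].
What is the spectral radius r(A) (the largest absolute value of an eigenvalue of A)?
r(A) = (7 + sqrt(129))/2 ≈ 9.1789

The eigenvalues of A are the roots of its characteristic polynomial. With M = A (coefficients from the trace, the sum of principal 2x2 minors, and det A):
  p(λ) = det(λ I - M) = λ^3 - 10λ^2 + λ + 60.
By the rational root theorem any rational root is an integer divisor of 60. Testing λ = 3: p(3) = 27 - 90 + 3 + 60 = 0, so λ = 3 is a root. Dividing out (λ - 3) leaves p(λ) = (λ - 3)(λ^2 - 7λ - 20). For λ^2 - 7λ - 20 the discriminant is 129. It is nonnegative but not a perfect square, so the roots are real and irrational: λ = (7 ± sqrt(129))/2 ≈ 9.1789, -2.1789.
Thus the eigenvalues (to 4 decimals) are 9.1789 (modulus 9.1789); -2.1789 (modulus 2.1789); 3 (modulus 3). The spectral radius is the largest modulus: r(A) = (7 + sqrt(129))/2 ≈ 9.1789. (Cross-check: r(A) ≤ ||A||_2 ≈ 9.7116; equality holds whenever A is normal, though it can also hold for some non-normal A.)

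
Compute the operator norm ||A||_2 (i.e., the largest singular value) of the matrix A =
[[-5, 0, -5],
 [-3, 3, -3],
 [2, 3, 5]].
||A||_2 ≈ 9.6873 (= sqrt(largest eigenvalue of A^T A))

||A||_2 = sigma_max(A) = sqrt(lambda_max(A^T A)). Form the symmetric matrix M = A^T A =
[[38, -3, 44],
 [-3, 18, 6],
 [44, 6, 59]].
Its characteristic polynomial (trace, sum of principal 2x2 minors, determinant of M give the coefficients) is
  p(λ) = det(λ I - M) = λ^3 - 115λ^2 + 2007λ - 2025.
No integer candidate from the rational root theorem (±divisors of 2025) is a root, so the roots are irrational. The cubic discriminant is Δ = 16916808528 > 0, so there are three distinct real roots. p(1) = -132 and p(2) = 1537 have opposite signs, so a root lies in (1, 2); Newton's method refines it to λ ≈ 1.0745. p(20) = 115 and p(21) = -1332 have opposite signs, so a root lies in (20, 21); Newton's method refines it to λ ≈ 20.0823. p(93) = -5652 and p(94) = 1077 have opposite signs, so a root lies in (93, 94); Newton's method refines it to λ ≈ 93.8432. Check (Vieta): the three roots sum to 115, matching tr M = 115.
So the eigenvalues of A^T A are ≈ 1.0745, 20.0823, 93.8432 (all ≥ 0, as they must be for A^T A). The largest is λ_max ≈ 93.8432, hence ||A||_2 = sqrt(λ_max) ≈ 9.6873.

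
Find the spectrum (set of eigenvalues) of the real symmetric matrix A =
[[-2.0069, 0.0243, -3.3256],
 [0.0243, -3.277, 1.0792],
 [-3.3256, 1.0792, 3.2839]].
sigma(A) ≈ {-4, -3, 5}

A is real symmetric, so its spectrum consists of real eigenvalues. Expanding the characteristic polynomial of the displayed matrix gives
  det(λ I - A) = p(λ) = λ^3 + (2)λ^2 + (-23)λ + (-60).
Solving p(λ) = 0 yields eigenvalues ≈ -4, -3, 5. (A is shown rounded to 4 decimals, so these recover the underlying integer eigenvalues to within that precision.)
Verification: the trace of A = -2 equals the sum of eigenvalues -2, and det(A) ≈ 60.0003 matches the eigenvalue product 60.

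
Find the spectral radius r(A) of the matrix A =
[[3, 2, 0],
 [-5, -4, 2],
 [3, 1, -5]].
r(A) ≈ 5.2217

The eigenvalues of A are the roots of its characteristic polynomial. With M = A (coefficients from the trace, the sum of principal 2x2 minors, and det A):
  p(λ) = det(λ I - M) = λ^3 + 6λ^2 + λ - 16.
No integer candidate from the rational root theorem (±divisors of 16) is a root, so the roots are irrational. The cubic discriminant is Δ = 5216 > 0, so there are three distinct real roots. p(-6) = -22 and p(-5) = 4 have opposite signs, so a root lies in (-6, -5); Newton's method refines it to λ ≈ -5.2217. p(-3) = 8 and p(-2) = -2 have opposite signs, so a root lies in (-3, -2); Newton's method refines it to λ ≈ -2.1824. p(1) = -8 and p(2) = 18 have opposite signs, so a root lies in (1, 2); Newton's method refines it to λ ≈ 1.404. Check (Vieta): the three roots sum to -6, matching tr M = -6.
Thus the eigenvalues (to 4 decimals) are -5.2217 (modulus 5.2217); -2.1824 (modulus 2.1824); 1.404 (modulus 1.404). The spectral radius is the largest modulus: r(A) ≈ 5.2217. (Cross-check: r(A) ≤ ||A||_2 ≈ 8.8754; equality holds whenever A is normal, though it can also hold for some non-normal A.)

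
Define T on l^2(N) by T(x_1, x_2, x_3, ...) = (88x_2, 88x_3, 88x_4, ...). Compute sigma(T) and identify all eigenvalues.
sigma(T) = closed disk {z in C : |z| ≤ 88}; sigma_p(T) = open disk {z in C : |z| < 88}

Note T = 88·V where V is the unit left shift (V x)_k = x_{k+1}; so sigma(T) = 88·sigma(V) and ||T|| = 88||V||. ||T x||^2 = 7744sum_{k≥2} |x_k|^2 ≤ 7744||x||^2, with equality on {x : x_1 = 0}, so ||T|| = 88. For any lambda with |lambda| < 88, set r = lambda/88 (|r| < 1); the vector x = (1, r, r^2, ...) is in l^2 and satisfies T x = 88(r, r^2, ...) = lambda x, so lambda is an eigenvalue. On the boundary |lambda| = 88 the geometric series diverges, so no l^2 eigenvector exists, but these lambda lie in the approximate point spectrum. Hence sigma(T) is the closed disk of radius 88 and sigma_p(T) is the open disk.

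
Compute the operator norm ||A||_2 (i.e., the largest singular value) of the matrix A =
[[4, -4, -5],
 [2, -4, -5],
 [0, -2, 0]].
||A||_2 ≈ 10.0832 (= sqrt(largest eigenvalue of A^T A))

||A||_2 = sigma_max(A) = sqrt(lambda_max(A^T A)). Form the symmetric matrix M = A^T A =
[[20, -24, -30],
 [-24, 36, 40],
 [-30, 40, 50]].
Its characteristic polynomial (trace, sum of principal 2x2 minors, determinant of M give the coefficients) is
  p(λ) = det(λ I - M) = λ^3 - 106λ^2 + 444λ - 400.
No integer candidate from the rational root theorem (±divisors of 400) is a root, so the roots are irrational. The cubic discriminant is Δ = 293821760 > 0, so there are three distinct real roots. p(1) = -61 and p(2) = 72 have opposite signs, so a root lies in (1, 2); Newton's method refines it to λ ≈ 1.2985. p(3) = 5 and p(4) = -256 have opposite signs, so a root lies in (3, 4); Newton's method refines it to λ ≈ 3.0298. p(101) = -6561 and p(102) = 3272 have opposite signs, so a root lies in (101, 102); Newton's method refines it to λ ≈ 101.6717. Check (Vieta): the three roots sum to 106, matching tr M = 106.
So the eigenvalues of A^T A are ≈ 1.2985, 3.0298, 101.6717 (all ≥ 0, as they must be for A^T A). The largest is λ_max ≈ 101.6717, hence ||A||_2 = sqrt(λ_max) ≈ 10.0832.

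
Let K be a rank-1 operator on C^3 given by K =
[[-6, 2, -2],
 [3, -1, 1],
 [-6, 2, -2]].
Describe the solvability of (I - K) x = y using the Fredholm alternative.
(I - K) is invertible (det(I - K) = 10 ≠ 0), so for every y in C^3 the equation (I - K) x = y has a unique solution.

K has rank 1, so it is an outer product K = u v^T: every row of K is a multiple of one row vector. Reading off the entries, u = (-2, 1, -2) and v = (3, -1, 1) (row i of K equals u_i·v^T). A rank-one matrix u v^T satisfies K u = u (v·u) and kills the (2)-dimensional subspace v^⊥, so its characteristic polynomial is lambda^2 (lambda - v·u) with v·u = tr K = -9. Hence the eigenvalues of I - K are 1 (multiplicity 2) and 1 - (-9) = 10, so det(I - K) = 10. (Direct check: I - K =
[[7, -2, 2],
 [-3, 2, -1],
 [6, -2, 3]]
has determinant 10.) The finite-dimensional Fredholm alternative says: either (I - K) is invertible, or ker(I - K) ≠ {0} and then range(I - K) = ker((I - K)^*)^⊥, with dim ker(I - K) = dim ker((I - K)^*). Since det(I - K) ≠ 0, 1 is not an eigenvalue of K and ker(I - K) = {0}, so we are in the first case: for every y there is a unique x = (I - K)^(-1) y. Explicitly, by the Sherman–Morrison formula, (I - u v^T)^(-1) = I + u v^T/(1 - v·u), i.e. (I - K)^(-1) = I + K/(10).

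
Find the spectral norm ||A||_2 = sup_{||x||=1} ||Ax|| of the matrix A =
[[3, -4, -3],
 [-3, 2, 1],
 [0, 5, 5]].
||A||_2 = sqrt((98 + sqrt(5500))/2) ≈ 9.278 (= sqrt(largest eigenvalue of A^T A))

||A||_2 = sigma_max(A) = sqrt(lambda_max(A^T A)). Form the symmetric matrix M = A^T A =
[[18, -18, -12],
 [-18, 45, 39],
 [-12, 39, 35]].
Its characteristic polynomial (trace, sum of principal 2x2 minors, determinant of M give the coefficients) is
  p(λ) = det(λ I - M) = λ^3 - 98λ^2 + 1026λ.
The constant term is 0, so λ = 0 is a root. Dividing out λ leaves p(λ) = λ(λ^2 - 98λ + 1026). For λ^2 - 98λ + 1026 the discriminant is 5500. It is nonnegative but not a perfect square, so the roots are real and irrational: λ = (98 ± sqrt(5500))/2 ≈ 86.081, 11.919.
So the eigenvalues of A^T A are ≈ 0, 11.919, 86.081 (all ≥ 0, as they must be for A^T A). The largest is λ_max = (98 + sqrt(5500))/2 ≈ 86.081, hence ||A||_2 = sqrt(λ_max) = sqrt((98 + sqrt(5500))/2) ≈ 9.278.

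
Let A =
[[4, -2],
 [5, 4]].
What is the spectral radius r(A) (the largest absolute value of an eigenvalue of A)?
r(A) = sqrt(26) ≈ 5.099

The eigenvalues of A are the roots of its characteristic polynomial. With M = A (coefficients from the trace and determinant):
  p(λ) = det(λ I - M) = λ^2 - 8λ + 26.
For λ^2 - 8λ + 26 the discriminant is -40. It is negative, so the roots are the complex-conjugate pair λ = 4 ± (sqrt(40)/2) i ≈ 4 ± 3.1623i. For a conjugate pair the product of the roots equals the constant term, so |λ|^2 = 26 and |λ| = sqrt(26) ≈ 5.099.
Thus the eigenvalues (to 4 decimals) are 4 ± 3.1623i (modulus 5.099). The spectral radius is the largest modulus: r(A) = sqrt(26) ≈ 5.099. (Cross-check: r(A) ≤ ||A||_2 ≈ 6.8151; equality holds whenever A is normal, though it can also hold for some non-normal A.)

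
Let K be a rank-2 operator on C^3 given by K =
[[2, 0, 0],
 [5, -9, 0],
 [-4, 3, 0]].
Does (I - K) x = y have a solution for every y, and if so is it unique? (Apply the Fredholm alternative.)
(I - K) is invertible (det(I - K) = -10 ≠ 0), so for every y in C^3 the equation (I - K) x = y has a unique solution.

K has rank 2 and factors as K = U V^T = u1 v1^T + u2 v2^T with u1 = (2, 2, -3), v1 = (1, 0, 0), u2 = (0, 3, -1), v2 = (1, -3, 0) (multiplying out reproduces the displayed K). The nonzero eigenvalues of U V^T coincide with those of the 2 x 2 matrix G = V^T U = [[v1·u1, v1·u2], [v2·u1, v2·u2]] = [[2, 0], [-4, -9]], and by the Sylvester determinant identity det(I_3 - U V^T) = det(I_2 - V^T U) = det([[-1, 0], [4, 10]]) = (-1)(10) - (0)(4) = -10. (Direct check: I - K =
[[-1, 0, 0],
 [-5, 10, 0],
 [4, -3, 1]]
has determinant -10.) The finite-dimensional Fredholm alternative says: either (I - K) is invertible, or ker(I - K) ≠ {0} and then range(I - K) = ker((I - K)^*)^⊥, with dim ker(I - K) = dim ker((I - K)^*). Since det(I - K) ≠ 0, 1 is not an eigenvalue of K and ker(I - K) = {0}, so we are in the first case: for every y there is a unique x = (I - K)^(-1) y. (Explicitly, by the Woodbury identity, (I - U V^T)^(-1) = I + U (I_2 - G)^(-1) V^T.)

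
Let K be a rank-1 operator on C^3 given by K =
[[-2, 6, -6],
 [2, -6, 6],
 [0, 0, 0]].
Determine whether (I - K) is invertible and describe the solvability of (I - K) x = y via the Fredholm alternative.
(I - K) is invertible (det(I - K) = 9 ≠ 0), so for every y in C^3 the equation (I - K) x = y has a unique solution.

K has rank 1, so it is an outer product K = u v^T: every row of K is a multiple of one row vector. Reading off the entries, u = (-2, 2, 0) and v = (1, -3, 3) (row i of K equals u_i·v^T). A rank-one matrix u v^T satisfies K u = u (v·u) and kills the (2)-dimensional subspace v^⊥, so its characteristic polynomial is lambda^2 (lambda - v·u) with v·u = tr K = -8. Hence the eigenvalues of I - K are 1 (multiplicity 2) and 1 - (-8) = 9, so det(I - K) = 9. (Direct check: I - K =
[[3, -6, 6],
 [-2, 7, -6],
 [0, 0, 1]]
has determinant 9.) The finite-dimensional Fredholm alternative says: either (I - K) is invertible, or ker(I - K) ≠ {0} and then range(I - K) = ker((I - K)^*)^⊥, with dim ker(I - K) = dim ker((I - K)^*). Since det(I - K) ≠ 0, 1 is not an eigenvalue of K and ker(I - K) = {0}, so we are in the first case: for every y there is a unique x = (I - K)^(-1) y. Explicitly, by the Sherman–Morrison formula, (I - u v^T)^(-1) = I + u v^T/(1 - v·u), i.e. (I - K)^(-1) = I + K/(9).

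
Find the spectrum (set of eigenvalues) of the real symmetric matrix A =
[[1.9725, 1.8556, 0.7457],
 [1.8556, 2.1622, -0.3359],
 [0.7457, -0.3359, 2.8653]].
sigma(A) ≈ {0, 3, 4}

A is real symmetric, so its spectrum consists of real eigenvalues. Expanding the characteristic polynomial of the displayed matrix gives
  det(λ I - A) = p(λ) = λ^3 + (-7)λ^2 + (12)λ + (0).
Solving p(λ) = 0 yields eigenvalues ≈ 0, 3, 4. (A is shown rounded to 4 decimals, so these recover the underlying integer eigenvalues to within that precision.)
Verification: the trace of A = 7 equals the sum of eigenvalues 7, and det(A) ≈ -0.0001 matches the eigenvalue product 0.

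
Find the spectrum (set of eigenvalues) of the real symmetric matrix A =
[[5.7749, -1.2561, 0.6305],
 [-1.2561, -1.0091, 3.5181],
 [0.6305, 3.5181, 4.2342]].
sigma(A) ≈ {-3, 6} (6 with multiplicity 2)

A is real symmetric, so its spectrum consists of real eigenvalues. Expanding the characteristic polynomial of the displayed matrix gives
  det(λ I - A) = p(λ) = λ^3 + (-9)λ^2 + (0)λ + (108.0027).
Solving p(λ) = 0 yields eigenvalues ≈ -3, 6, 6. (A is shown rounded to 4 decimals, so these recover the underlying integer eigenvalues to within that precision.)
Verification: the trace of A = 9 equals the sum of eigenvalues 9, and det(A) ≈ -108.0027 matches the eigenvalue product -108.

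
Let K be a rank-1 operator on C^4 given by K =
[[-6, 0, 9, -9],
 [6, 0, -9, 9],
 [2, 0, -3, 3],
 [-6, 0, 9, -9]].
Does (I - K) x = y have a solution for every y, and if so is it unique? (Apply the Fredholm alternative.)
(I - K) is invertible (det(I - K) = 19 ≠ 0), so for every y in C^4 the equation (I - K) x = y has a unique solution.

K has rank 1, so it is an outer product K = u v^T: every row of K is a multiple of one row vector. Reading off the entries, u = (3, -3, -1, 3) and v = (-2, 0, 3, -3) (row i of K equals u_i·v^T). A rank-one matrix u v^T satisfies K u = u (v·u) and kills the (3)-dimensional subspace v^⊥, so its characteristic polynomial is lambda^3 (lambda - v·u) with v·u = tr K = -18. Hence the eigenvalues of I - K are 1 (multiplicity 3) and 1 - (-18) = 19, so det(I - K) = 19. (Direct check: I - K =
[[7, 0, -9, 9],
 [-6, 1, 9, -9],
 [-2, 0, 4, -3],
 [6, 0, -9, 10]]
has determinant 19.) The finite-dimensional Fredholm alternative says: either (I - K) is invertible, or ker(I - K) ≠ {0} and then range(I - K) = ker((I - K)^*)^⊥, with dim ker(I - K) = dim ker((I - K)^*). Since det(I - K) ≠ 0, 1 is not an eigenvalue of K and ker(I - K) = {0}, so we are in the first case: for every y there is a unique x = (I - K)^(-1) y. Explicitly, by the Sherman–Morrison formula, (I - u v^T)^(-1) = I + u v^T/(1 - v·u), i.e. (I - K)^(-1) = I + K/(19).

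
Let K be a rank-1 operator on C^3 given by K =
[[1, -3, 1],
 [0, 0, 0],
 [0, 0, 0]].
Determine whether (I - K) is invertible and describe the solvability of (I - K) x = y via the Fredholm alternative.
(I - K) is singular (det(I - K) = 0, i.e. 1 ∈ sigma(K)). (I - K) x = y is solvable iff y ⊥ ker((I - K)^*) = span{(1, -3, 1)}, i.e. iff y_1 - 3y_2 + y_3 = 0. When solvable, the solutions are x = y + c·(1, 0, 0), c arbitrary (ker(I - K) = span{(1, 0, 0)}, dimension 1).

K has rank 1, so it is an outer product K = u v^T: every row of K is a multiple of one row vector. Reading off the entries, u = (1, 0, 0) and v = (1, -3, 1) (row i of K equals u_i·v^T). A rank-one matrix u v^T satisfies K u = u (v·u) and kills the (2)-dimensional subspace v^⊥, so its characteristic polynomial is lambda^2 (lambda - v·u) with v·u = tr K = 1. Hence the eigenvalues of I - K are 1 (multiplicity 2) and 1 - (1) = 0, so det(I - K) = 0. (Direct check: I - K =
[[0, 3, -1],
 [0, 1, 0],
 [0, 0, 1]]
has determinant 0.) So 1 is an eigenvalue of K and (I - K) is not invertible. The finite-dimensional Fredholm alternative says: either (I - K) is invertible, or ker(I - K) ≠ {0} and then range(I - K) = ker((I - K)^*)^⊥, with dim ker(I - K) = dim ker((I - K)^*). We are in the second case, so we need both kernels. Kernel of I - K: (I - K) u = u - u (v·u) = u - u = 0, so ker(I - K) = span{u} = span{(1, 0, 0)} (it is exactly 1-dimensional because rank(I - K) = 2). Kernel of the adjoint: K is real, so (I - K)^* = I - K^T = I - v u^T, and (I - v u^T) v = v - v (u·v) = 0; hence ker((I - K)^*) = span{v} = span{(1, -3, 1)}. Therefore (I - K) x = y is solvable iff <y, v> = 0, i.e. iff y_1 - 3y_2 + y_3 = 0. When this holds, K y = u (v·y) = 0, so (I - K) y = y and x = y is a particular solution; the full solution set is the line x = y + c·u = y + c·(1, 0, 0), c ∈ C.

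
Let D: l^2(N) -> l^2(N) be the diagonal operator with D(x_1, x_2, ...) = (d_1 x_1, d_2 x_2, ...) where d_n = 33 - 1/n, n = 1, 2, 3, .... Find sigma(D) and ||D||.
sigma(D) = {33 - 1/n : n ≥ 1} ∪ {33}; ||D|| = 33

A bounded diagonal operator on l^2 with diagonal entries d_n has spectrum equal to the closure of {d_n : n ≥ 1}: every d_n is an eigenvalue (with eigenvector e_n), so {d_n} ⊂ sigma(D); the spectrum is closed, so its closure is too; and for lambda not in the closure, (D - lambda I) has bounded inverse (the diagonal entries 1/(d_n - lambda) are bounded). For our sequence d_n = 33 - 1/n, n = 1, 2, 3, ...:
  - {d_n} = {33 - 1/n : n ≥ 1}; the only limit point is 33
  - closure = {33 - 1/n : n ≥ 1} ∪ {33}
For the norm: a diagonal operator has ||D|| = sup_n |d_n|. Here d_n = 33 - 1/n increases monotonically from d_1 = 32 toward 33, with all terms in [32, 33); so sup_n |d_n| = 33 (the supremum is the limit, not attained). So ||D|| = 33.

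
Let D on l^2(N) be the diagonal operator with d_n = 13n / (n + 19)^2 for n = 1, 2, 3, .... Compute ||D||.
||D|| = 13/76 (attained at n = 19)

For D diagonal, ||D|| = sup_n |d_n|. Treat f(x) = 13x / (x + 19)^2 for real x > 0. By the quotient rule, f'(x) = 13(19 - x)/(x + 19)^3, which is positive for x < 19 and negative for x > 19. So f has a unique maximum at x = 19, and since 19 is a positive integer, the supremum over n ≥ 1 is attained at n = 19: d_19 = 13·19/(19 + 19)^2 = 13·19/1444 = 13/76. Hence ||D|| = 13/76.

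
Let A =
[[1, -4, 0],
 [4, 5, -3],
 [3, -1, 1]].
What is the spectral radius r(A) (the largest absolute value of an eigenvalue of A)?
r(A) ≈ 4.3371

The eigenvalues of A are the roots of its characteristic polynomial. With M = A (coefficients from the trace, the sum of principal 2x2 minors, and det A):
  p(λ) = det(λ I - M) = λ^3 - 7λ^2 + 24λ - 54.
No integer candidate from the rational root theorem (±divisors of 54) is a root, so the roots are irrational. The cubic discriminant is Δ = -16596 < 0, so there is one real root and a complex-conjugate pair. p(4) = -6 and p(5) = 16 have opposite signs, so a root lies in (4, 5); Newton's method refines it to λ ≈ 4.3371. Dividing out (λ - (4.3371)) leaves approximately λ^2 - 2.6629λ + 12.4507. For λ^2 - 2.6629λ + 12.4507 the discriminant is -42.7119. It is negative, so the remaining roots are the complex-conjugate pair λ ≈ 1.3315 ± 3.2677i. Their product equals the constant term, so |λ|^2 ≈ 12.4507 and |λ| ≈ 3.5286.
Thus the eigenvalues (to 4 decimals) are 4.3371 (modulus 4.3371); 1.3315 ± 3.2677i (modulus 3.5286). The spectral radius is the largest modulus: r(A) ≈ 4.3371. (Cross-check: r(A) ≤ ||A||_2 ≈ 7.5173; equality holds whenever A is normal, though it can also hold for some non-normal A.)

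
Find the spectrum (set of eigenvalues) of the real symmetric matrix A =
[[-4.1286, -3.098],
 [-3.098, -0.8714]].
sigma(A) ≈ {-6, 1}

A is real symmetric, so its spectrum consists of real eigenvalues. Expanding the characteristic polynomial of the displayed matrix gives
  det(λ I - A) = p(λ) = λ^2 + (5)λ + (-6).
Solving p(λ) = 0 yields eigenvalues ≈ -6, 1. (A is shown rounded to 4 decimals, so these recover the underlying integer eigenvalues to within that precision.)
Verification: the trace of A = -5 equals the sum of eigenvalues -5, and det(A) ≈ -5.9999 matches the eigenvalue product -6.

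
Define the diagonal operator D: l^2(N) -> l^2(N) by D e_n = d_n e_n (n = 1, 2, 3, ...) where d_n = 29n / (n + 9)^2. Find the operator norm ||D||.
||D|| = 29/36 (attained at n = 9)

For D diagonal, ||D|| = sup_n |d_n|. Treat f(x) = 29x / (x + 9)^2 for real x > 0. By the quotient rule, f'(x) = 29(9 - x)/(x + 9)^3, which is positive for x < 9 and negative for x > 9. So f has a unique maximum at x = 9, and since 9 is a positive integer, the supremum over n ≥ 1 is attained at n = 9: d_9 = 29·9/(9 + 9)^2 = 29·9/324 = 29/36. Hence ||D|| = 29/36.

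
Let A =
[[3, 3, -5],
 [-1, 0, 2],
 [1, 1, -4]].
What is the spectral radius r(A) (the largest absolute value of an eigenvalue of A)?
r(A) ≈ 3.3842

The eigenvalues of A are the roots of its characteristic polynomial. With M = A (coefficients from the trace, the sum of principal 2x2 minors, and det A):
  p(λ) = det(λ I - M) = λ^3 + λ^2 - 6λ + 7.
No integer candidate from the rational root theorem (±divisors of 7) is a root, so the roots are irrational. The cubic discriminant is Δ = -1207 < 0, so there is one real root and a complex-conjugate pair. p(-4) = -17 and p(-3) = 7 have opposite signs, so a root lies in (-4, -3); Newton's method refines it to λ ≈ -3.3842. Dividing out (λ - (-3.3842)) leaves approximately λ^2 - 2.3842λ + 2.0685. For λ^2 - 2.3842λ + 2.0685 the discriminant is -2.5895. It is negative, so the remaining roots are the complex-conjugate pair λ ≈ 1.1921 ± 0.8046i. Their product equals the constant term, so |λ|^2 ≈ 2.0685 and |λ| ≈ 1.4382.
Thus the eigenvalues (to 4 decimals) are -3.3842 (modulus 3.3842); 1.1921 ± 0.8046i (modulus 1.4382). The spectral radius is the largest modulus: r(A) ≈ 3.3842. (Cross-check: r(A) ≤ ||A||_2 ≈ 7.9754; equality holds whenever A is normal, though it can also hold for some non-normal A.)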